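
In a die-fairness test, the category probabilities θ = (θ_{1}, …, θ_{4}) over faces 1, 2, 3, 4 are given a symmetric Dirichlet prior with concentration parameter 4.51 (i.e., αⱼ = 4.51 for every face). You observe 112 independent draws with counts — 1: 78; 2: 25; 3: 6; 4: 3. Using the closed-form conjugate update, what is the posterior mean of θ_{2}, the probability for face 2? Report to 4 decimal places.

0.2269

The Dirichlet prior is conjugate to the Multinomial likelihood: each posterior αⱼ = prior αⱼ + observed count nⱼ.
Posterior concentration: (82.51, 29.51, 10.51, 7.51), total = 130.04.
E[θ_{2}|data] = α_{2}/Σα = 29.51/130.04 = 0.2269.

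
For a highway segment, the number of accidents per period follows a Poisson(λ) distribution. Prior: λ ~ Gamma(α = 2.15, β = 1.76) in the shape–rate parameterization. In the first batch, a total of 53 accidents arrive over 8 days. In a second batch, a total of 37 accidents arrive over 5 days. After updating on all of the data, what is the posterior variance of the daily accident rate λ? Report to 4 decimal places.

With a Gamma(shape α, rate β) prior, the Poisson likelihood is conjugate: the posterior is Gamma(α + ΣXᵢ, β + n).
After batch 1: Gamma(α+S, β+n) = Gamma(2.15+53, 1.76+8) = Gamma(55.15, 9.76).
After batch 2: Gamma(α+S, β+n) = Gamma(55.15+37, 9.76+5) = Gamma(92.15, 14.76).
Var = α/β² = 92.15/14.76² = 0.4230.

0.4230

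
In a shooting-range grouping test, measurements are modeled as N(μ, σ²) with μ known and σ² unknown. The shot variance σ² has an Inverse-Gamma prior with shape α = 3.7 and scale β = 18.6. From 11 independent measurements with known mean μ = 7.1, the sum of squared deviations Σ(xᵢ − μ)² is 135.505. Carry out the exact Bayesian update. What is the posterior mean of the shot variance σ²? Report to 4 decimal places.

10.5308

With known mean μ and an Inverse-Gamma(α, β) prior on σ², the Normal likelihood is conjugate: posterior is Inv-Gamma(α + n/2, β + Σ(xᵢ−μ)²/2).
Posterior: Inv-Gamma(3.7 + 11/2, 18.6 + 135.505/2) = Inv-Gamma(9.20, 86.3525).
E[σ²|data] = β/(α−1) = 86.3525/8.20 = 10.5308.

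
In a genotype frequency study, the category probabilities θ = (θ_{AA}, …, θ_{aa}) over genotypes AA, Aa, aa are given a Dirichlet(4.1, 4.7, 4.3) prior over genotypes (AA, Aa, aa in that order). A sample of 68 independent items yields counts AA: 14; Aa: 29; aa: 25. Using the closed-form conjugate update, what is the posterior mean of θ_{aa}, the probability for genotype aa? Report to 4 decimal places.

0.3613

The Dirichlet prior is conjugate to the Multinomial likelihood: each posterior αⱼ = prior αⱼ + observed count nⱼ.
Posterior concentration: (18.1, 33.7, 29.3), total = 81.1.
E[θ_{aa}|data] = α_{aa}/Σα = 29.3/81.1 = 0.3613.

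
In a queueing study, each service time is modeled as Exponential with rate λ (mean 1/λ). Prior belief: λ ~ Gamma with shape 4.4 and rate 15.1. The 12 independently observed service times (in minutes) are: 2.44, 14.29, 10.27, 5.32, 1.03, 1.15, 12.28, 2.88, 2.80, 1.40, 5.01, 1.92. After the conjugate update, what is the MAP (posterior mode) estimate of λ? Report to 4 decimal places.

With a Gamma(shape α, rate β) prior on the exponential rate λ, the posterior after n observations with total T = Σxᵢ is Gamma(α+n, β+T).
Sum of observations T = 60.79 minutes; n = 12.
Posterior: Gamma(4.4+12, 15.1+60.79) = Gamma(16.4, 75.89).
Mode = (α−1)/β = 0.2029.

0.2029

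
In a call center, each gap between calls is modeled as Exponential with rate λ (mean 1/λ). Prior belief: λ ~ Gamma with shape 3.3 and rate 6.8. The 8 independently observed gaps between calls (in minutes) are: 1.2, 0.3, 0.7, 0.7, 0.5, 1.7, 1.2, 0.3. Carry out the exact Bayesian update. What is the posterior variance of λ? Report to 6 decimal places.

0.062932

With a Gamma(shape α, rate β) prior on the exponential rate λ, the posterior after n observations with total T = Σxᵢ is Gamma(α+n, β+T).
Sum of observations T = 6.6 minutes; n = 8.
Posterior: Gamma(3.3+8, 6.8+6.6) = Gamma(11.3, 13.4).
Var = α/β² = 0.062932.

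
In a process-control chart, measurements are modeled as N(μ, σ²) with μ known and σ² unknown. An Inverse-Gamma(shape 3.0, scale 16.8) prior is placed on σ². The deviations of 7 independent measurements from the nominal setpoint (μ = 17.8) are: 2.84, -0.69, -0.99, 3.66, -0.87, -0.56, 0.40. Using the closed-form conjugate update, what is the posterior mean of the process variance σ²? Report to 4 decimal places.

5.2498

With known mean μ and an Inverse-Gamma(α, β) prior on σ², the Normal likelihood is conjugate: posterior is Inv-Gamma(α + n/2, β + Σ(xᵢ−μ)²/2).
Σ(xᵢ−μ)² = (2.84)² + (-0.69)² + (-0.99)² + (3.66)² + (-0.87)² + (-0.56)² + (0.40)² = 24.1479.
Posterior: Inv-Gamma(3.0 + 7/2, 16.8 + 24.1479/2) = Inv-Gamma(6.50, 28.87395).
E[σ²|data] = β/(α−1) = 28.87395/5.50 = 5.2498.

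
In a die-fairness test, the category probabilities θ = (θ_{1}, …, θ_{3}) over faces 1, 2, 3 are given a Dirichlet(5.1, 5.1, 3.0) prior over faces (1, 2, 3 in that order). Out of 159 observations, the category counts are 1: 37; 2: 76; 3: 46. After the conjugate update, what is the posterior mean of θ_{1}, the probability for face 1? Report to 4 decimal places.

The Dirichlet prior is conjugate to the Multinomial likelihood: each posterior αⱼ = prior αⱼ + observed count nⱼ.
Posterior concentration: (42.1, 81.1, 49.0), total = 172.2.
E[θ_{1}|data] = α_{1}/Σα = 42.1/172.2 = 0.2445.

0.2445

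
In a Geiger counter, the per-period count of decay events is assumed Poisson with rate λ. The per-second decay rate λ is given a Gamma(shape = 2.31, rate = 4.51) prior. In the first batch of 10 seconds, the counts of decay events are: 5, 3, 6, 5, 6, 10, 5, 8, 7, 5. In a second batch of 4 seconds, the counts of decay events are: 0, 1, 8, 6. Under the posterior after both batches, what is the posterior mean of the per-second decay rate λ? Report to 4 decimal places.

With a Gamma(shape α, rate β) prior, the Poisson likelihood is conjugate: the posterior is Gamma(α + ΣXᵢ, β + n).
Batch 1: sum of counts S = 60 over n = 10 seconds.
After batch 1: Gamma(α+S, β+n) = Gamma(2.31+60, 4.51+10) = Gamma(62.31, 14.51).
Batch 2: sum of counts S = 15 over n = 4 seconds.
After batch 2: Gamma(α+S, β+n) = Gamma(62.31+15, 14.51+4) = Gamma(77.31, 18.51).
Posterior mean = α/β = 77.31/18.51 = 4.1767.

4.1767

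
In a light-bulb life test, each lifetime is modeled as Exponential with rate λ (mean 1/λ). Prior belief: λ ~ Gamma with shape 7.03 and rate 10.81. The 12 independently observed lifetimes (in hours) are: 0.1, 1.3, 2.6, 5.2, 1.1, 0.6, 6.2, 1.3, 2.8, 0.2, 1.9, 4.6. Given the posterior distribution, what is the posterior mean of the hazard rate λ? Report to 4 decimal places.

0.4916

With a Gamma(shape α, rate β) prior on the exponential rate λ, the posterior after n observations with total T = Σxᵢ is Gamma(α+n, β+T).
Sum of observations T = 27.9 hours; n = 12.
Posterior: Gamma(7.03+12, 10.81+27.9) = Gamma(19.03, 38.71).
Posterior mean of λ = α/β = 19.03/38.71 = 0.4916.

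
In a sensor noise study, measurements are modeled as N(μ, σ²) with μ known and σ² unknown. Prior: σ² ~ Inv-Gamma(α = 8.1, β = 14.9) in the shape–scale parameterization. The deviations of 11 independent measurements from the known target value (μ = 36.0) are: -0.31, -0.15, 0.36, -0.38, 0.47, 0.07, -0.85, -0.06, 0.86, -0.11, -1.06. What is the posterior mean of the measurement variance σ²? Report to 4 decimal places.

1.3103

With known mean μ and an Inverse-Gamma(α, β) prior on σ², the Normal likelihood is conjugate: posterior is Inv-Gamma(α + n/2, β + Σ(xᵢ−μ)²/2).
Σ(xᵢ−μ)² = (-0.31)² + (-0.15)² + (0.36)² + (-0.38)² + (0.47)² + (0.07)² + (-0.85)² + (-0.06)² + (0.86)² + (-0.11)² + (-1.06)² = 3.2198.
Posterior: Inv-Gamma(8.1 + 11/2, 14.9 + 3.2198/2) = Inv-Gamma(13.60, 16.50990).
E[σ²|data] = β/(α−1) = 16.50990/12.60 = 1.3103.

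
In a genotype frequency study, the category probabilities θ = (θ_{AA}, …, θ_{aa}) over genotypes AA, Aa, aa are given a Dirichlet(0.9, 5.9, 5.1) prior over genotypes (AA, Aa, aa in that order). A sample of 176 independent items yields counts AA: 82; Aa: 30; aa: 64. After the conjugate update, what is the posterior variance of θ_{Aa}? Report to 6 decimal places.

The Dirichlet prior is conjugate to the Multinomial likelihood: each posterior αⱼ = prior αⱼ + observed count nⱼ.
Posterior concentration: (82.9, 35.9, 69.1), total = 187.9.
Var[θ_j] = α_j(Σα−α_j)/((Σα)²(Σα+1)) = 35.9·152.0/(187.9²·188.9) = 0.000818.

0.000818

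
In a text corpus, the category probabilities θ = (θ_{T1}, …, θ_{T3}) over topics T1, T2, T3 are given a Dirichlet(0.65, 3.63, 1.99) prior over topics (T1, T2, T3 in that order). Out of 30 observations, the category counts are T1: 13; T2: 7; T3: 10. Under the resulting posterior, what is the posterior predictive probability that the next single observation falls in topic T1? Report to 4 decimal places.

The Dirichlet prior is conjugate to the Multinomial likelihood: each posterior αⱼ = prior αⱼ + observed count nⱼ.
Posterior concentration: (13.65, 10.63, 11.99), total = 36.27.
P(next = T1 | data) = α_{T1}/Σα = 0.3763.

0.3763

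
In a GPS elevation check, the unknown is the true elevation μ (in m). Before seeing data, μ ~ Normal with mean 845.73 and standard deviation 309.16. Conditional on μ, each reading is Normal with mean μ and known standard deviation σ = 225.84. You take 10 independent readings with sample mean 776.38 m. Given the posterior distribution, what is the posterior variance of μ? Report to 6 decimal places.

4841.990460

For Normal data with known variance σ², a Normal(μ₀, σ₀²) prior on μ is conjugate. Posterior precision = 1/σ₀² + n/σ²; posterior mean is the precision-weighted average of μ₀ and x̄.
σ₀² = 309.16² = 95579.9056, σ² = 225.84² = 51003.7056; σ² + n·σ₀² = 51003.7056 + 10·95579.9056 = 1006802.7616.
Posterior precision = 1/σ₀² + n/σ² = 1/95579.9056 + 10/51003.7056 = (σ² + n·σ₀²)/(σ₀²σ²) = 1006802.7616/(95579.9056·51003.7056); posterior variance σₙ² = σ₀²σ²/(σ² + n·σ₀²) = 95579.9056·51003.7056/1006802.7616 = 4841.990460.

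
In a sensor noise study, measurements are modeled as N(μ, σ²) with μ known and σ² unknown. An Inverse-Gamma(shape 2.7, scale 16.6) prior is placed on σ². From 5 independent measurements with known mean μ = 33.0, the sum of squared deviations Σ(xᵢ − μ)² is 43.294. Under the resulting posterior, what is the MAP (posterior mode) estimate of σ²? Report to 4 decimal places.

With known mean μ and an Inverse-Gamma(α, β) prior on σ², the Normal likelihood is conjugate: posterior is Inv-Gamma(α + n/2, β + Σ(xᵢ−μ)²/2).
Posterior: Inv-Gamma(2.7 + 5/2, 16.6 + 43.294/2) = Inv-Gamma(5.20, 38.2470).
Mode = β/(α+1) = 38.2470/6.20 = 6.1689.

6.1689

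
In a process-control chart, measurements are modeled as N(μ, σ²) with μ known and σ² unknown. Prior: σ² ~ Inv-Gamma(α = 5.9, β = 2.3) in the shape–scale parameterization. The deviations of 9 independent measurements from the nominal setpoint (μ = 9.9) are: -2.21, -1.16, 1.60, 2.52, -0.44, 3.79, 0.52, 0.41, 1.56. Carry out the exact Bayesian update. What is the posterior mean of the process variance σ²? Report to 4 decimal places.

1.9771

With known mean μ and an Inverse-Gamma(α, β) prior on σ², the Normal likelihood is conjugate: posterior is Inv-Gamma(α + n/2, β + Σ(xᵢ−μ)²/2).
Σ(xᵢ−μ)² = (-2.21)² + (-1.16)² + (1.60)² + (2.52)² + (-0.44)² + (3.79)² + (0.52)² + (0.41)² + (1.56)² = 32.5699.
Posterior: Inv-Gamma(5.9 + 9/2, 2.3 + 32.5699/2) = Inv-Gamma(10.40, 18.58495).
E[σ²|data] = β/(α−1) = 18.58495/9.40 = 1.9771.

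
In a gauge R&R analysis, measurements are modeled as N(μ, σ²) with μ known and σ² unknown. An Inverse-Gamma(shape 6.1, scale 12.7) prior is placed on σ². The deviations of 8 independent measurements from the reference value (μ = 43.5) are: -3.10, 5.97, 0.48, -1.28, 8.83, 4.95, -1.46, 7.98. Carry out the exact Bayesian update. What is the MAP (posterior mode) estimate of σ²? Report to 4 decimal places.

10.8470

With known mean μ and an Inverse-Gamma(α, β) prior on σ², the Normal likelihood is conjugate: posterior is Inv-Gamma(α + n/2, β + Σ(xᵢ−μ)²/2).
Σ(xᵢ−μ)² = (-3.10)² + (5.97)² + (0.48)² + (-1.28)² + (8.83)² + (4.95)² + (-1.46)² + (7.98)² = 215.4031.
Posterior: Inv-Gamma(6.1 + 8/2, 12.7 + 215.4031/2) = Inv-Gamma(10.10, 120.40155).
Mode = β/(α+1) = 120.40155/11.10 = 10.8470.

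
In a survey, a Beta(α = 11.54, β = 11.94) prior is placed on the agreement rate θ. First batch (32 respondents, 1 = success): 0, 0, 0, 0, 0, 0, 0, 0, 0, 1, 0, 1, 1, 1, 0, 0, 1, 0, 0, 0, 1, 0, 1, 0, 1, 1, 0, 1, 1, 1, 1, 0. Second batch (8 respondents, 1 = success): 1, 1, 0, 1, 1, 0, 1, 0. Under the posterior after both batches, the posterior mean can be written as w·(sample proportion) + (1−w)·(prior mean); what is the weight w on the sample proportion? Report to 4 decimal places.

The Beta prior is conjugate to a Binomial/Bernoulli likelihood; the update adds successes to α and failures to β.
Total number of respondents: n = 32 + 8 = 40.
Posterior mean = (α₀+k)/(α₀+β₀+n) = [n/(α₀+β₀+n)]·(k/n) + [(α₀+β₀)/(α₀+β₀+n)]·α₀/(α₀+β₀), so only n and the prior enter the weight.
The weight on the data is w = n/(α₀+β₀+n) = 40/(11.54+11.94+40) = 40/63.48 = 0.6301.

0.6301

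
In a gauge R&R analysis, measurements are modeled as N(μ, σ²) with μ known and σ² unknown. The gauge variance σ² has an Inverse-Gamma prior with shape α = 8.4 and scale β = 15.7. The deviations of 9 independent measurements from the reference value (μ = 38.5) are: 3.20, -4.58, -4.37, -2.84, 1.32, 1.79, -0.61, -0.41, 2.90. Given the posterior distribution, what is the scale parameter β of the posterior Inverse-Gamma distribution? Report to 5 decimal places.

With known mean μ and an Inverse-Gamma(α, β) prior on σ², the Normal likelihood is conjugate: posterior is Inv-Gamma(α + n/2, β + Σ(xᵢ−μ)²/2).
Σ(xᵢ−μ)² = (3.20)² + (-4.58)² + (-4.37)² + (-2.84)² + (1.32)² + (1.79)² + (-0.61)² + (-0.41)² + (2.90)² = 72.2756.
Posterior: Inv-Gamma(8.4 + 9/2, 15.7 + 72.2756/2) = Inv-Gamma(12.90, 51.83780).
Posterior β = 51.83780.

51.83780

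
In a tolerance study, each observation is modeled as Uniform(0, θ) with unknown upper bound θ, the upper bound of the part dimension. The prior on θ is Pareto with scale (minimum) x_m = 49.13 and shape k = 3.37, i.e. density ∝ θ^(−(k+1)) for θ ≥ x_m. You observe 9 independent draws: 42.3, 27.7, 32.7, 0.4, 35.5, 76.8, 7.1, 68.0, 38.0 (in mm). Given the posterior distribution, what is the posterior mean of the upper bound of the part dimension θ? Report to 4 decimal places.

83.5546

A Pareto(scale x_m, shape k) prior on the upper bound θ of Uniform(0, θ) is conjugate: posterior is Pareto(max(x_m, max xᵢ), k + n).
Sample maximum = 76.8; prior scale x_m = 49.13 → posterior scale = max = 76.80.
Posterior shape = 3.37 + 9 = 12.37.
E[θ|data] = k·x_m/(k−1) = 12.37·76.80/11.37 = 83.5546.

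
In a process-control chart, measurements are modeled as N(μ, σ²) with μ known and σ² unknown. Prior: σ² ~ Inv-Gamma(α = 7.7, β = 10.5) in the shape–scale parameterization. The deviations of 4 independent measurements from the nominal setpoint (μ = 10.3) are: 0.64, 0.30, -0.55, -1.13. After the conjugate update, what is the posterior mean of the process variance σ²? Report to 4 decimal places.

1.3264

With known mean μ and an Inverse-Gamma(α, β) prior on σ², the Normal likelihood is conjugate: posterior is Inv-Gamma(α + n/2, β + Σ(xᵢ−μ)²/2).
Σ(xᵢ−μ)² = (0.64)² + (0.30)² + (-0.55)² + (-1.13)² = 2.0790.
Posterior: Inv-Gamma(7.7 + 4/2, 10.5 + 2.0790/2) = Inv-Gamma(9.70, 11.53950).
E[σ²|data] = β/(α−1) = 11.53950/8.70 = 1.3264.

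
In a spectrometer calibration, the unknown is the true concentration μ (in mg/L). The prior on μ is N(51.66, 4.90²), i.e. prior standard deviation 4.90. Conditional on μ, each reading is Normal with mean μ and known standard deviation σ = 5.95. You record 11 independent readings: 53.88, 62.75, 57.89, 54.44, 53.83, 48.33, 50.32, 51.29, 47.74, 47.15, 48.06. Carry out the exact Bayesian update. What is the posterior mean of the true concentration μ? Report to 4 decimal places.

52.2548

For Normal data with known variance σ², a Normal(μ₀, σ₀²) prior on μ is conjugate. Posterior precision = 1/σ₀² + n/σ²; posterior mean is the precision-weighted average of μ₀ and x̄.
Σxᵢ = 53.88 + 62.75 + 57.89 + 54.44 + 53.83 + 48.33 + 50.32 + 51.29 + 47.74 + 47.15 + 48.06 = 575.68, so n·x̄ = 575.68.
σ₀² = 4.90² = 24.01, σ² = 5.95² = 35.4025; σ² + n·σ₀² = 35.4025 + 11·24.01 = 299.5125.
Posterior mean = (μ₀/σ₀² + n·x̄/σ²)/(1/σ₀² + n/σ²) = (σ²·μ₀ + σ₀²·n·x̄)/(σ² + n·σ₀²) = (35.4025·51.66 + 24.01·575.68)/299.5125 = 15650.96995/299.5125 = 52.2548.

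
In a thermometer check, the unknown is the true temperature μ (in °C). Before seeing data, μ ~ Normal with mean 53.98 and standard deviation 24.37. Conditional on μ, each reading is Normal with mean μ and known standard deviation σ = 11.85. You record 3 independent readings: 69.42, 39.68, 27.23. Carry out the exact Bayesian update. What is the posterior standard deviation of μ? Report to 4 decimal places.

6.5870

For Normal data with known variance σ², a Normal(μ₀, σ₀²) prior on μ is conjugate. Posterior precision = 1/σ₀² + n/σ²; posterior mean is the precision-weighted average of μ₀ and x̄.
σ₀² = 24.37² = 593.8969, σ² = 11.85² = 140.4225; σ² + n·σ₀² = 140.4225 + 3·593.8969 = 1922.1132.
Posterior precision = 1/σ₀² + n/σ² = 1/593.8969 + 3/140.4225 = (σ² + n·σ₀²)/(σ₀²σ²) = 1922.1132/(593.8969·140.4225); posterior variance σₙ² = σ₀²σ²/(σ² + n·σ₀²) = 593.8969·140.4225/1922.1132 = 43.387917.
Posterior SD = √σₙ² = √(593.8969·140.4225/1922.1132) = 6.5870.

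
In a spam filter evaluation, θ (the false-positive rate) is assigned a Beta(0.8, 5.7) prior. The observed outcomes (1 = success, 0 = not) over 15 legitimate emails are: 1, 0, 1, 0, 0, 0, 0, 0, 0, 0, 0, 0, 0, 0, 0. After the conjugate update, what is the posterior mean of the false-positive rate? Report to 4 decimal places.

0.1302

The Beta prior is conjugate to a Binomial/Bernoulli likelihood; the update adds successes to α and failures to β.
Posterior: Beta(α+k, β+n−k) = Beta(0.8+2, 5.7+13) = Beta(2.8, 18.7).
Posterior mean = α/(α+β) = 2.8/21.5 = 0.1302.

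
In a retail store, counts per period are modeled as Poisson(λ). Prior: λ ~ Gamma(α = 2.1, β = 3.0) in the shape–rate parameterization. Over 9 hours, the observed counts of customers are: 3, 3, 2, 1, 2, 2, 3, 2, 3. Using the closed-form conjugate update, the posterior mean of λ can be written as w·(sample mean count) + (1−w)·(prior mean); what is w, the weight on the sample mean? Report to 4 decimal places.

With a Gamma(shape α, rate β) prior, the Poisson likelihood is conjugate: the posterior is Gamma(α + ΣXᵢ, β + n).
Posterior mean = (α₀+S)/(β₀+n) = [n/(β₀+n)]·(S/n) + [β₀/(β₀+n)]·(α₀/β₀), so only n and β₀ enter the weight.
Weight on data w = n/(β₀+n) = 9/(3.0+9) = 9/12.0 = 0.7500.

0.7500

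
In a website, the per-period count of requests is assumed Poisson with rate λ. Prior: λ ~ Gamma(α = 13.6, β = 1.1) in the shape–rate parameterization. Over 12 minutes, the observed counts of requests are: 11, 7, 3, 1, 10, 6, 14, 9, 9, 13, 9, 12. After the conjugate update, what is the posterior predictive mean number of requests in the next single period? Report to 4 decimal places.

8.9771

With a Gamma(shape α, rate β) prior, the Poisson likelihood is conjugate: the posterior is Gamma(α + ΣXᵢ, β + n).
Sum of counts S = 104 over n = 12 minutes.
Posterior: Gamma(α+S, β+n) = Gamma(13.6+104, 1.1+12) = Gamma(117.6, 13.1).
The predictive distribution for one future period is NegBinom with mean α/β = 8.9771.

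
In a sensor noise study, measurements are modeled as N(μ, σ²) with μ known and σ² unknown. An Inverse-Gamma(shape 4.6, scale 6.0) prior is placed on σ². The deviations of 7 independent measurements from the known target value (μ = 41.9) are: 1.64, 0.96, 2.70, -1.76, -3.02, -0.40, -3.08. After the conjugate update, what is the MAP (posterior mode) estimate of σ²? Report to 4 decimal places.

2.4596

With known mean μ and an Inverse-Gamma(α, β) prior on σ², the Normal likelihood is conjugate: posterior is Inv-Gamma(α + n/2, β + Σ(xᵢ−μ)²/2).
Σ(xᵢ−μ)² = (1.64)² + (0.96)² + (2.70)² + (-1.76)² + (-3.02)² + (-0.40)² + (-3.08)² = 32.7656.
Posterior: Inv-Gamma(4.6 + 7/2, 6.0 + 32.7656/2) = Inv-Gamma(8.10, 22.38280).
Mode = β/(α+1) = 22.38280/9.10 = 2.4596.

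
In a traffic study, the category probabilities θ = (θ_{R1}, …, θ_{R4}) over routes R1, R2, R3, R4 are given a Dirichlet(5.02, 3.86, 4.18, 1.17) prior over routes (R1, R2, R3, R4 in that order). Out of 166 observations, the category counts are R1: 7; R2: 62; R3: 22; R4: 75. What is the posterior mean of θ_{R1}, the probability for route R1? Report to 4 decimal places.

0.0667

The Dirichlet prior is conjugate to the Multinomial likelihood: each posterior αⱼ = prior αⱼ + observed count nⱼ.
Posterior concentration: (12.02, 65.86, 26.18, 76.17), total = 180.23.
E[θ_{R1}|data] = α_{R1}/Σα = 12.02/180.23 = 0.0667.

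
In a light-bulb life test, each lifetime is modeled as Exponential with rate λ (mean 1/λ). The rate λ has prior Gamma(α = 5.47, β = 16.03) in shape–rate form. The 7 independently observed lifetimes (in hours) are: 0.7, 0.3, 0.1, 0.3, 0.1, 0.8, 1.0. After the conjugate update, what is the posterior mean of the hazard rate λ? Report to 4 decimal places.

With a Gamma(shape α, rate β) prior on the exponential rate λ, the posterior after n observations with total T = Σxᵢ is Gamma(α+n, β+T).
Sum of observations T = 3.3 hours; n = 7.
Posterior: Gamma(5.47+7, 16.03+3.3) = Gamma(12.47, 19.33).
Posterior mean of λ = α/β = 12.47/19.33 = 0.6451.

0.6451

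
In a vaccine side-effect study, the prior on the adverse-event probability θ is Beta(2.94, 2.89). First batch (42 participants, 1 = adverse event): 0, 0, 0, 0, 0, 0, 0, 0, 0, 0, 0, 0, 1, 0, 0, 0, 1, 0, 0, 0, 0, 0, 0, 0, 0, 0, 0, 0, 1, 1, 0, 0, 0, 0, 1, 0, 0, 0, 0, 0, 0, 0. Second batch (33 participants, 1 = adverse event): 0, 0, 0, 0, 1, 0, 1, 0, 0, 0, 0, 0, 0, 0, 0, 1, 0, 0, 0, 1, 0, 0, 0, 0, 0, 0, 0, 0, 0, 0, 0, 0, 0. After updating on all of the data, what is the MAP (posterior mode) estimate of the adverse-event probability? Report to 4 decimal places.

0.1388

The Beta prior is conjugate to a Binomial/Bernoulli likelihood; the update adds successes to α and failures to β.
After batch 1: Beta(2.94+5, 2.89+37) = Beta(7.94, 39.89).
After batch 2: Beta(7.94+4, 39.89+29) = Beta(11.94, 68.89).
Mode of Beta(a,b) for a,b>1 is (a−1)/(a+b−2) = 10.94/78.83 = 0.1388.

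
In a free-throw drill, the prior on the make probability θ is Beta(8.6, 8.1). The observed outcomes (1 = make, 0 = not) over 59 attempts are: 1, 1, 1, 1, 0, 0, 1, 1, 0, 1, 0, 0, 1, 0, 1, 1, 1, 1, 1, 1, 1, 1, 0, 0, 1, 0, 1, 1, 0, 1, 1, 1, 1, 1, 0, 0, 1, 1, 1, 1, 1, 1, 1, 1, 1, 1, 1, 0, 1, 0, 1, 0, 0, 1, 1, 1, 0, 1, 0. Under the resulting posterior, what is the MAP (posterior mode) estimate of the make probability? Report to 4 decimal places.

The Beta prior is conjugate to a Binomial/Bernoulli likelihood; the update adds successes to α and failures to β.
Posterior: Beta(α+k, β+n−k) = Beta(8.6+41, 8.1+18) = Beta(49.6, 26.1).
Mode of Beta(a,b) for a,b>1 is (a−1)/(a+b−2) = 48.6/73.7 = 0.6594.

0.6594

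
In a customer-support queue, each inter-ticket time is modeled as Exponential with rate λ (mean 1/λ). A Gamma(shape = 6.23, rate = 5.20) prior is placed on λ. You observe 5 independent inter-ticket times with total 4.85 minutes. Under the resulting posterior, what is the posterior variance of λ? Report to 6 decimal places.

0.111185

With a Gamma(shape α, rate β) prior on the exponential rate λ, the posterior after n observations with total T = Σxᵢ is Gamma(α+n, β+T).
Posterior: Gamma(6.23+5, 5.20+4.85) = Gamma(11.23, 10.05).
Var = α/β² = 0.111185.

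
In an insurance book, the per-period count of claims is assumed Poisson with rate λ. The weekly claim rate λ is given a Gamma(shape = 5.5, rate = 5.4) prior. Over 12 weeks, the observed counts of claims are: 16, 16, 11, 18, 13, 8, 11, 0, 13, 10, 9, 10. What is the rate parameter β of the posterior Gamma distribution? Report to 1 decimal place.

17.4

With a Gamma(shape α, rate β) prior, the Poisson likelihood is conjugate: the posterior is Gamma(α + ΣXᵢ, β + n).
Sum of counts S = 135 over n = 12 weeks.
Posterior: Gamma(α+S, β+n) = Gamma(5.5+135, 5.4+12) = Gamma(140.5, 17.4).
Posterior β = 17.4.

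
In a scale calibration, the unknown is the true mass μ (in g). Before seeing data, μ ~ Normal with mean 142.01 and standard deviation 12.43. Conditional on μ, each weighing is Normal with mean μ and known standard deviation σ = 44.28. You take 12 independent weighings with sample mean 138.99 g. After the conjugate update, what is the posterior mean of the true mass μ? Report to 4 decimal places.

140.5422

For Normal data with known variance σ², a Normal(μ₀, σ₀²) prior on μ is conjugate. Posterior precision = 1/σ₀² + n/σ²; posterior mean is the precision-weighted average of μ₀ and x̄.
n·x̄ = 12·138.99 = 1667.88.
σ₀² = 12.43² = 154.5049, σ² = 44.28² = 1960.7184; σ² + n·σ₀² = 1960.7184 + 12·154.5049 = 3814.7772.
Posterior mean = (μ₀/σ₀² + n·x̄/σ²)/(1/σ₀² + n/σ²) = (σ²·μ₀ + σ₀²·n·x̄)/(σ² + n·σ₀²) = (1960.7184·142.01 + 154.5049·1667.88)/3814.7772 = 536137.252596/3814.7772 = 140.5422.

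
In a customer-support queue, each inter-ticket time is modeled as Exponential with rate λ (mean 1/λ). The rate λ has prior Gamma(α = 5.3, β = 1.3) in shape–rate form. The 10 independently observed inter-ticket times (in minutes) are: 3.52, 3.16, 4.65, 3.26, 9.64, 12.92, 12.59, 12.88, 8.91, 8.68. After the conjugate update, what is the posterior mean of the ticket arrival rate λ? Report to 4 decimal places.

With a Gamma(shape α, rate β) prior on the exponential rate λ, the posterior after n observations with total T = Σxᵢ is Gamma(α+n, β+T).
Sum of observations T = 80.21 minutes; n = 10.
Posterior: Gamma(5.3+10, 1.3+80.21) = Gamma(15.3, 81.51).
Posterior mean of λ = α/β = 15.3/81.51 = 0.1877.

0.1877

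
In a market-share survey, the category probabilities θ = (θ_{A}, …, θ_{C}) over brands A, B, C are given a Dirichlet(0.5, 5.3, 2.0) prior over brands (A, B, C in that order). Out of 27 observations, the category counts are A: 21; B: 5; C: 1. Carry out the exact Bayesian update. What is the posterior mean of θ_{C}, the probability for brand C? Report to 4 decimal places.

The Dirichlet prior is conjugate to the Multinomial likelihood: each posterior αⱼ = prior αⱼ + observed count nⱼ.
Posterior concentration: (21.5, 10.3, 3.0), total = 34.8.
E[θ_{C}|data] = α_{C}/Σα = 3.0/34.8 = 0.0862.

0.0862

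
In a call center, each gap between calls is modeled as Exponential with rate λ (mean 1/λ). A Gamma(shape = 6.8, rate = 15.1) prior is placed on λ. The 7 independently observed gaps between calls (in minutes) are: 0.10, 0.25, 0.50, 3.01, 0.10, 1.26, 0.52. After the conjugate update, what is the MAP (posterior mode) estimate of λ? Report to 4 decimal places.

0.6142

With a Gamma(shape α, rate β) prior on the exponential rate λ, the posterior after n observations with total T = Σxᵢ is Gamma(α+n, β+T).
Sum of observations T = 5.74 minutes; n = 7.
Posterior: Gamma(6.8+7, 15.1+5.74) = Gamma(13.8, 20.84).
Mode = (α−1)/β = 0.6142.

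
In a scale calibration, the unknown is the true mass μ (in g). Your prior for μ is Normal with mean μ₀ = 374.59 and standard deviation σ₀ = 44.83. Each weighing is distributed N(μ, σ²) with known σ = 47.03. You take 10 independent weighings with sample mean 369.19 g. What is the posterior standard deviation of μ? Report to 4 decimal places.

14.1157

For Normal data with known variance σ², a Normal(μ₀, σ₀²) prior on μ is conjugate. Posterior precision = 1/σ₀² + n/σ²; posterior mean is the precision-weighted average of μ₀ and x̄.
σ₀² = 44.83² = 2009.7289, σ² = 47.03² = 2211.8209; σ² + n·σ₀² = 2211.8209 + 10·2009.7289 = 22309.1099.
Posterior precision = 1/σ₀² + n/σ² = 1/2009.7289 + 10/2211.8209 = (σ² + n·σ₀²)/(σ₀²σ²) = 22309.1099/(2009.7289·2211.8209); posterior variance σₙ² = σ₀²σ²/(σ² + n·σ₀²) = 2009.7289·2211.8209/22309.1099 = 199.253148.
Posterior SD = √σₙ² = √(2009.7289·2211.8209/22309.1099) = 14.1157.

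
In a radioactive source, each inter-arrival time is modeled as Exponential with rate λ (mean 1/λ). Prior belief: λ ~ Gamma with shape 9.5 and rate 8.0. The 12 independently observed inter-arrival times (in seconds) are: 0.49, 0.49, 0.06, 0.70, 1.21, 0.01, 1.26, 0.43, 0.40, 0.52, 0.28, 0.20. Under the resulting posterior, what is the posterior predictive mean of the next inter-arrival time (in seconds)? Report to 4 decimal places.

With a Gamma(shape α, rate β) prior on the exponential rate λ, the posterior after n observations with total T = Σxᵢ is Gamma(α+n, β+T).
Sum of observations T = 6.05 seconds; n = 12.
Posterior: Gamma(9.5+12, 8.0+6.05) = Gamma(21.5, 14.05).
The predictive distribution for the next observation is Lomax; its mean is β/(α−1) = 14.05/20.5 = 0.6854.

0.6854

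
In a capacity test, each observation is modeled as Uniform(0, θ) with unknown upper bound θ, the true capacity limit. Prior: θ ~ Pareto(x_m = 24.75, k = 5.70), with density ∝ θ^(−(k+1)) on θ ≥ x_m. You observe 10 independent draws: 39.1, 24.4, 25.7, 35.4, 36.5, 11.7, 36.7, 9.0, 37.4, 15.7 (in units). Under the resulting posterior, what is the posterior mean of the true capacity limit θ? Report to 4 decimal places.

A Pareto(scale x_m, shape k) prior on the upper bound θ of Uniform(0, θ) is conjugate: posterior is Pareto(max(x_m, max xᵢ), k + n).
Sample maximum = 39.1; prior scale x_m = 24.75 → posterior scale = max = 39.10.
Posterior shape = 5.70 + 10 = 15.70.
E[θ|data] = k·x_m/(k−1) = 15.70·39.10/14.70 = 41.7599.

41.7599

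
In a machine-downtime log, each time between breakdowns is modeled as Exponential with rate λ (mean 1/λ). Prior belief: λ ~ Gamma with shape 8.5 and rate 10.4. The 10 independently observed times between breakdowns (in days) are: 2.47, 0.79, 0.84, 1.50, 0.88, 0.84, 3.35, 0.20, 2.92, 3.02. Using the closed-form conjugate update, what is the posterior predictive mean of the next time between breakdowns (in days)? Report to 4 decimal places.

With a Gamma(shape α, rate β) prior on the exponential rate λ, the posterior after n observations with total T = Σxᵢ is Gamma(α+n, β+T).
Sum of observations T = 16.81 days; n = 10.
Posterior: Gamma(8.5+10, 10.4+16.81) = Gamma(18.5, 27.21).
The predictive distribution for the next observation is Lomax; its mean is β/(α−1) = 27.21/17.5 = 1.5549.

1.5549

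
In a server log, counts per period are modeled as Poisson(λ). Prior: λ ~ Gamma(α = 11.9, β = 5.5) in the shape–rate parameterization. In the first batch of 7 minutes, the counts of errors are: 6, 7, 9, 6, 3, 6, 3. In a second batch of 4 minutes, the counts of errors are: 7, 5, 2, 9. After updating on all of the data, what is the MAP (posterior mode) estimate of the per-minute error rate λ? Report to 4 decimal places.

With a Gamma(shape α, rate β) prior, the Poisson likelihood is conjugate: the posterior is Gamma(α + ΣXᵢ, β + n).
Batch 1: sum of counts S = 40 over n = 7 minutes.
After batch 1: Gamma(α+S, β+n) = Gamma(11.9+40, 5.5+7) = Gamma(51.9, 12.5).
Batch 2: sum of counts S = 23 over n = 4 minutes.
After batch 2: Gamma(α+S, β+n) = Gamma(51.9+23, 12.5+4) = Gamma(74.9, 16.5).
Mode of Gamma(α,β) for α≥1 is (α−1)/β = 73.9/16.5 = 4.4788.

4.4788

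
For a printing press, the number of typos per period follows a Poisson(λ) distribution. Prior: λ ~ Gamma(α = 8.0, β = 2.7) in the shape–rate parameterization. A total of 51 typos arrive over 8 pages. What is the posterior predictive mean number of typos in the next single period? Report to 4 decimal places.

5.5140

With a Gamma(shape α, rate β) prior, the Poisson likelihood is conjugate: the posterior is Gamma(α + ΣXᵢ, β + n).
Posterior: Gamma(α+S, β+n) = Gamma(8.0+51, 2.7+8) = Gamma(59.0, 10.7).
The predictive distribution for one future period is NegBinom with mean α/β = 5.5140.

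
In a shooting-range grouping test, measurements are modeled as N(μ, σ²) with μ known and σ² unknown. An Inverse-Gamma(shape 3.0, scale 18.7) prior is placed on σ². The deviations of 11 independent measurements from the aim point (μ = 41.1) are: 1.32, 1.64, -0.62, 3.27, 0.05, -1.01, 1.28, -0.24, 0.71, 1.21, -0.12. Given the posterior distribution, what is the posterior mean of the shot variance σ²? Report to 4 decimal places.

With known mean μ and an Inverse-Gamma(α, β) prior on σ², the Normal likelihood is conjugate: posterior is Inv-Gamma(α + n/2, β + Σ(xᵢ−μ)²/2).
Σ(xᵢ−μ)² = (1.32)² + (1.64)² + (-0.62)² + (3.27)² + (0.05)² + (-1.01)² + (1.28)² + (-0.24)² + (0.71)² + (1.21)² + (-0.12)² = 20.2105.
Posterior: Inv-Gamma(3.0 + 11/2, 18.7 + 20.2105/2) = Inv-Gamma(8.50, 28.80525).
E[σ²|data] = β/(α−1) = 28.80525/7.50 = 3.8407.

3.8407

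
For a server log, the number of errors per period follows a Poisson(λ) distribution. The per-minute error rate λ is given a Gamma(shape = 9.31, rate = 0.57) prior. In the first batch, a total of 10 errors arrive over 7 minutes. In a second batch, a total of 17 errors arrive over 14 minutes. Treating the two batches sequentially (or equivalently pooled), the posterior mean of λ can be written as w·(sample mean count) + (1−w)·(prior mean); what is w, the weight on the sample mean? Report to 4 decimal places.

With a Gamma(shape α, rate β) prior, the Poisson likelihood is conjugate: the posterior is Gamma(α + ΣXᵢ, β + n).
Total number of minutes: n = 7 + 14 = 21.
Posterior mean = (α₀+S)/(β₀+n) = [n/(β₀+n)]·(S/n) + [β₀/(β₀+n)]·(α₀/β₀), so only n and β₀ enter the weight.
Weight on data w = n/(β₀+n) = 21/(0.57+21) = 21/21.57 = 0.9736.

0.9736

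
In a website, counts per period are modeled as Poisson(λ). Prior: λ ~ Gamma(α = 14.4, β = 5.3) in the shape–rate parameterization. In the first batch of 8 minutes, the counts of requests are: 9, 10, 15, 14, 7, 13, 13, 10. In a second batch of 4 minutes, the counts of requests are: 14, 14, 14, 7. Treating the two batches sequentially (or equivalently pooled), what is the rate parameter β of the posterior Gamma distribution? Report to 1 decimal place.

17.3

With a Gamma(shape α, rate β) prior, the Poisson likelihood is conjugate: the posterior is Gamma(α + ΣXᵢ, β + n).
Batch 1: sum of counts S = 91 over n = 8 minutes.
After batch 1: Gamma(α+S, β+n) = Gamma(14.4+91, 5.3+8) = Gamma(105.4, 13.3).
Batch 2: sum of counts S = 49 over n = 4 minutes.
After batch 2: Gamma(α+S, β+n) = Gamma(105.4+49, 13.3+4) = Gamma(154.4, 17.3).
Posterior β = 17.3.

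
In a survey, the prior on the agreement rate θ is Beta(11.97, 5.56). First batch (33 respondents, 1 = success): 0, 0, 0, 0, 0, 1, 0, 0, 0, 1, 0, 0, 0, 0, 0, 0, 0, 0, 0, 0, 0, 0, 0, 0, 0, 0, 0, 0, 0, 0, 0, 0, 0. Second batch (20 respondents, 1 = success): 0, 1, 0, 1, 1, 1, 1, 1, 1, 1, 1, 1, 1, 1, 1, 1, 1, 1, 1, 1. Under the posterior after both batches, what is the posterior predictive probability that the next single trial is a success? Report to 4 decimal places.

The Beta prior is conjugate to a Binomial/Bernoulli likelihood; the update adds successes to α and failures to β.
After batch 1: Beta(11.97+2, 5.56+31) = Beta(13.97, 36.56).
After batch 2: Beta(13.97+18, 36.56+2) = Beta(31.97, 38.56).
For a single future Bernoulli trial, P(success | data) = α/(α+β) = 0.4533.

0.4533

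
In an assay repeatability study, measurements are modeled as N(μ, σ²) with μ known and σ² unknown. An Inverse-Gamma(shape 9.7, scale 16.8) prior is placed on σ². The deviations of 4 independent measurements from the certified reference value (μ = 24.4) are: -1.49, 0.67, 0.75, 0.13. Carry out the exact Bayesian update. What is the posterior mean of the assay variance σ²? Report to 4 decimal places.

With known mean μ and an Inverse-Gamma(α, β) prior on σ², the Normal likelihood is conjugate: posterior is Inv-Gamma(α + n/2, β + Σ(xᵢ−μ)²/2).
Σ(xᵢ−μ)² = (-1.49)² + (0.67)² + (0.75)² + (0.13)² = 3.2484.
Posterior: Inv-Gamma(9.7 + 4/2, 16.8 + 3.2484/2) = Inv-Gamma(11.70, 18.42420).
E[σ²|data] = β/(α−1) = 18.42420/10.70 = 1.7219.

1.7219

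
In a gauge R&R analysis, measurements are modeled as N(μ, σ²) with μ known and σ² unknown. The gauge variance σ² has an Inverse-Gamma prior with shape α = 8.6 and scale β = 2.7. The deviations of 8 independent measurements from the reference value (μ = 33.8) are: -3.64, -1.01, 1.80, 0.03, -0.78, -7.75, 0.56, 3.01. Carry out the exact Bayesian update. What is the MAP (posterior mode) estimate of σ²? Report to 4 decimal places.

3.4175

With known mean μ and an Inverse-Gamma(α, β) prior on σ², the Normal likelihood is conjugate: posterior is Inv-Gamma(α + n/2, β + Σ(xᵢ−μ)²/2).
Σ(xᵢ−μ)² = (-3.64)² + (-1.01)² + (1.80)² + (0.03)² + (-0.78)² + (-7.75)² + (0.56)² + (3.01)² = 87.5552.
Posterior: Inv-Gamma(8.6 + 8/2, 2.7 + 87.5552/2) = Inv-Gamma(12.60, 46.47760).
Mode = β/(α+1) = 46.47760/13.60 = 3.4175.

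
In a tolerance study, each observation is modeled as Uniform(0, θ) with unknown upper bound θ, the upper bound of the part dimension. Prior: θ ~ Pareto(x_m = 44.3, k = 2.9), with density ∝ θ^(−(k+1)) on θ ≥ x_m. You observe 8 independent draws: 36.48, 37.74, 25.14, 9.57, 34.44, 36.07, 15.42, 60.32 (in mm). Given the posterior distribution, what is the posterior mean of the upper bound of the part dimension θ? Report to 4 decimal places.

66.4129

A Pareto(scale x_m, shape k) prior on the upper bound θ of Uniform(0, θ) is conjugate: posterior is Pareto(max(x_m, max xᵢ), k + n).
Sample maximum = 60.32; prior scale x_m = 44.3 → posterior scale = max = 60.32.
Posterior shape = 2.9 + 8 = 10.9.
E[θ|data] = k·x_m/(k−1) = 10.9·60.32/9.9 = 66.4129.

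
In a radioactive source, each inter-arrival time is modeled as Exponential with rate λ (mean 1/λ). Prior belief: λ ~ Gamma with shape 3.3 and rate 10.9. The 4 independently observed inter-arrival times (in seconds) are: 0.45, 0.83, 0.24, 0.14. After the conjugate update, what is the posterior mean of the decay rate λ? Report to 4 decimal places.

With a Gamma(shape α, rate β) prior on the exponential rate λ, the posterior after n observations with total T = Σxᵢ is Gamma(α+n, β+T).
Sum of observations T = 1.66 seconds; n = 4.
Posterior: Gamma(3.3+4, 10.9+1.66) = Gamma(7.3, 12.56).
Posterior mean of λ = α/β = 7.3/12.56 = 0.5812.

0.5812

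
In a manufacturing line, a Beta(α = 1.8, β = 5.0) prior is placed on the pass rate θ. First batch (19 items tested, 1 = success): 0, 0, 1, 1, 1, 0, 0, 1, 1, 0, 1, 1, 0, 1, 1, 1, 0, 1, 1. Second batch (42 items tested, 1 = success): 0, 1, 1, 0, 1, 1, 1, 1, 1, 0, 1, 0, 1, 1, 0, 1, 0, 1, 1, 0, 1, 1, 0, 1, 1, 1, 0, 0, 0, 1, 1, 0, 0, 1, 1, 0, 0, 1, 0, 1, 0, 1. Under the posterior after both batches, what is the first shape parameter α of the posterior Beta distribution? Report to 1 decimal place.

38.8

The Beta prior is conjugate to a Binomial/Bernoulli likelihood; the update adds successes to α and failures to β.
After batch 1: Beta(1.8+12, 5.0+7) = Beta(13.8, 12.0).
After batch 2: Beta(13.8+25, 12.0+17) = Beta(38.8, 29.0).
Posterior α = 38.8.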